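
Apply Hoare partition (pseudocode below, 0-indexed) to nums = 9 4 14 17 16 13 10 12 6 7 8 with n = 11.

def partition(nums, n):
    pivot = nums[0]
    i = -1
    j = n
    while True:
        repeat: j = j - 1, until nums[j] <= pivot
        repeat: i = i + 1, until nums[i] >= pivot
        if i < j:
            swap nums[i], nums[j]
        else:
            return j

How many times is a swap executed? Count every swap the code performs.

pivot = nums[0] = 9; i = -1, j = 11
j→10 (nums[10]=8≤9), i→0 (nums[0]=9≥9); i<j, swap → 8 4 14 17 16 13 10 12 6 7 9
j→9 (nums[9]=7≤9), i→2 (nums[2]=14≥9); i<j, swap → 8 4 7 17 16 13 10 12 6 14 9
j→8 (nums[8]=6≤9), i→3 (nums[3]=17≥9); i<j, swap → 8 4 7 6 16 13 10 12 17 14 9
j→3, i→4; i≥j, return j=3. nums = 8 4 7 6 16 13 10 12 17 14 9

3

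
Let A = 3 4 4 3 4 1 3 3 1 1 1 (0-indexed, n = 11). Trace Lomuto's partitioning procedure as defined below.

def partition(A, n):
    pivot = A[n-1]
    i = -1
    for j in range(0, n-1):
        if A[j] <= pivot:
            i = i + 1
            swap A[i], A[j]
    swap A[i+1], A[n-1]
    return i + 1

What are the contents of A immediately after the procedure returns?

1 1 1 1 4 3 3 3 4 4 3

pivot=1, i=-1
j=0: 3>1, skip
j=1: 4>1, skip
j=2: 4>1, skip
j=3: 3>1, skip
j=4: 4>1, skip
j=5: 1≤1, i=0, swap(0,5) ⇒ 1 4 4 3 4 3 3 3 1 1 1
j=6: 3>1, skip
j=7: 3>1, skip
j=8: 1≤1, i=1, swap(1,8) ⇒ 1 1 4 3 4 3 3 3 4 1 1
j=9: 1≤1, i=2, swap(2,9) ⇒ 1 1 1 3 4 3 3 3 4 4 1
swap(3,10) ⇒ 1 1 1 1 4 3 3 3 4 4 3; return 3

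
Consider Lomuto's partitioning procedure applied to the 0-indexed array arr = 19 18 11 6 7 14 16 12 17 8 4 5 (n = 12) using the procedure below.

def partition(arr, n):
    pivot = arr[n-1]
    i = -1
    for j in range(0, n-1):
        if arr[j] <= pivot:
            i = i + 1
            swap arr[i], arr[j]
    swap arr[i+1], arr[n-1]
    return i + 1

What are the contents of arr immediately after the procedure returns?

4 5 11 6 7 14 16 12 17 8 19 18

pivot = arr[11] = 5; i = -1
j=0: arr[0]=19 > 5 → no swap
j=1: arr[1]=18 > 5 → no swap
j=2: arr[2]=11 > 5 → no swap
j=3: arr[3]=6 > 5 → no swap
j=4: arr[4]=7 > 5 → no swap
j=5: arr[5]=14 > 5 → no swap
j=6: arr[6]=16 > 5 → no swap
j=7: arr[7]=12 > 5 → no swap
j=8: arr[8]=17 > 5 → no swap
j=9: arr[9]=8 > 5 → no swap
j=10: arr[10]=4 ≤ 5 → i=0, swap arr[0],arr[10] → 4 18 11 6 7 14 16 12 17 8 19 5
final swap arr[1],arr[11] → 4 5 11 6 7 14 16 12 17 8 19 18; return 1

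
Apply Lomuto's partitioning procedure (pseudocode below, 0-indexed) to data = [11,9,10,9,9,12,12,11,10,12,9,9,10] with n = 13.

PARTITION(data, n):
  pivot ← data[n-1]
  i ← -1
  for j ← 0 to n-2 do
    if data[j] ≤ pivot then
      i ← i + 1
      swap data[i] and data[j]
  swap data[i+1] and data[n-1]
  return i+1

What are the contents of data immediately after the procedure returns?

pivot=10, i=-1
j=0: 11>10, skip
j=1: 9≤10, i=0, swap(0,1) ⇒ [9,11,10,9,9,12,12,11,10,12,9,9,10]
j=2: 10≤10, i=1, swap(1,2) ⇒ [9,10,11,9,9,12,12,11,10,12,9,9,10]
j=3: 9≤10, i=2, swap(2,3) ⇒ [9,10,9,11,9,12,12,11,10,12,9,9,10]
j=4: 9≤10, i=3, swap(3,4) ⇒ [9,10,9,9,11,12,12,11,10,12,9,9,10]
j=5: 12>10, skip
j=6: 12>10, skip
j=7: 11>10, skip
j=8: 10≤10, i=4, swap(4,8) ⇒ [9,10,9,9,10,12,12,11,11,12,9,9,10]
j=9: 12>10, skip
j=10: 9≤10, i=5, swap(5,10) ⇒ [9,10,9,9,10,9,12,11,11,12,12,9,10]
j=11: 9≤10, i=6, swap(6,11) ⇒ [9,10,9,9,10,9,9,11,11,12,12,12,10]
swap(7,12) ⇒ [9,10,9,9,10,9,9,10,11,12,12,12,11]; return 7

[9,10,9,9,10,9,9,10,11,12,12,12,11]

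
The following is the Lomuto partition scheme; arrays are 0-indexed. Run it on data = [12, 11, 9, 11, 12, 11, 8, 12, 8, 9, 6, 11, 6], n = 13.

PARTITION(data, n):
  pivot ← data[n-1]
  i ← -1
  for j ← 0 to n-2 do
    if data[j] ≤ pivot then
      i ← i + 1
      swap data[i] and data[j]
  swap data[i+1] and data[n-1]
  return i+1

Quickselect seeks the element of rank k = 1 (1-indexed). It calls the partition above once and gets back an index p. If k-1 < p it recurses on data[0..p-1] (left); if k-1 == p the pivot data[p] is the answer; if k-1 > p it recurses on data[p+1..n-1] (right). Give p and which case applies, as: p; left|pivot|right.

pivot=6, i=-1
j=0: 12>6, skip
j=1: 11>6, skip
j=2: 9>6, skip
j=3: 11>6, skip
j=4: 12>6, skip
j=5: 11>6, skip
j=6: 8>6, skip
j=7: 12>6, skip
j=8: 8>6, skip
j=9: 9>6, skip
j=10: 6≤6, i=0, swap(0,10) ⇒ [6, 11, 9, 11, 12, 11, 8, 12, 8, 9, 12, 11, 6]
j=11: 11>6, skip
swap(1,12) ⇒ [6, 6, 9, 11, 12, 11, 8, 12, 8, 9, 12, 11, 11]; return 1
p = 1; k-1 = 0 < 1 ⇒ left

1; left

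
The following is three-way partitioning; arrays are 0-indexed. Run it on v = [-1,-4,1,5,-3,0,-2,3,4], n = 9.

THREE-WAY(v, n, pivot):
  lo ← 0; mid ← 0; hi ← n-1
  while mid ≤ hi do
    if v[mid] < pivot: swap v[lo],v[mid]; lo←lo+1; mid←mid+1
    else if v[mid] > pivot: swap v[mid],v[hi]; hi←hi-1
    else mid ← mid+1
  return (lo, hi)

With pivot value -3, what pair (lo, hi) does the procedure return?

pivot = -3; lo=0, mid=0, hi=8
v[mid]=-1>-3: swap v[0],v[8]; hi=7 → [4,-4,1,5,-3,0,-2,3,-1]
v[mid]=4>-3: swap v[0],v[7]; hi=6 → [3,-4,1,5,-3,0,-2,4,-1]
v[mid]=3>-3: swap v[0],v[6]; hi=5 → [-2,-4,1,5,-3,0,3,4,-1]
v[mid]=-2>-3: swap v[0],v[5]; hi=4 → [0,-4,1,5,-3,-2,3,4,-1]
v[mid]=0>-3: swap v[0],v[4]; hi=3 → [-3,-4,1,5,0,-2,3,4,-1]
v[mid]=-3=-3: mid=1
v[mid]=-4<-3: swap v[0],v[1]; lo=1,mid=2 → [-4,-3,1,5,0,-2,3,4,-1]
v[mid]=1>-3: swap v[2],v[3]; hi=2 → [-4,-3,5,1,0,-2,3,4,-1]
v[mid]=5>-3: swap v[2],v[2]; hi=1 → [-4,-3,5,1,0,-2,3,4,-1]
end: lo=1, hi=1; v = [-4,-3,5,1,0,-2,3,4,-1]

(1, 1)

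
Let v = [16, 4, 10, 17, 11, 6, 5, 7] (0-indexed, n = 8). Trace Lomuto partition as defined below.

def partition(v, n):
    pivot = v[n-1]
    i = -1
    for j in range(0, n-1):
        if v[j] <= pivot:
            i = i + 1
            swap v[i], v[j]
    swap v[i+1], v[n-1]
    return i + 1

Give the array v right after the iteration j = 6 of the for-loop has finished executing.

[4, 6, 5, 17, 11, 16, 10, 7]

pivot = v[7] = 7; i = -1
j=0: v[0]=16 > 7 → no swap
j=1: v[1]=4 ≤ 7 → i=0, swap v[0],v[1] → [4, 16, 10, 17, 11, 6, 5, 7]
j=2: v[2]=10 > 7 → no swap
j=3: v[3]=17 > 7 → no swap
j=4: v[4]=11 > 7 → no swap
j=5: v[5]=6 ≤ 7 → i=1, swap v[1],v[5] → [4, 6, 10, 17, 11, 16, 5, 7]
j=6: v[6]=5 ≤ 7 → i=2, swap v[2],v[6] → [4, 6, 5, 17, 11, 16, 10, 7]
(after j=6) v = [4, 6, 5, 17, 11, 16, 10, 7]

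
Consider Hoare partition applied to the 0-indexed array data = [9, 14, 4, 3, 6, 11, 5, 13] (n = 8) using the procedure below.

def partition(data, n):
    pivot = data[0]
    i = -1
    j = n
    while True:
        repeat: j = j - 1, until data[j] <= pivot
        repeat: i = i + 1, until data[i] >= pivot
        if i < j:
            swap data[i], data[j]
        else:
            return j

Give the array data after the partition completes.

[5, 6, 4, 3, 14, 11, 9, 13]

pivot=9
j stops at 6 (5), i stops at 0 (9); swap ⇒ [5, 14, 4, 3, 6, 11, 9, 13]
j stops at 4 (6), i stops at 1 (14); swap ⇒ [5, 6, 4, 3, 14, 11, 9, 13]
j stops at 3, i stops at 4; i≥j ⇒ return 3. data=[5, 6, 4, 3, 14, 11, 9, 13]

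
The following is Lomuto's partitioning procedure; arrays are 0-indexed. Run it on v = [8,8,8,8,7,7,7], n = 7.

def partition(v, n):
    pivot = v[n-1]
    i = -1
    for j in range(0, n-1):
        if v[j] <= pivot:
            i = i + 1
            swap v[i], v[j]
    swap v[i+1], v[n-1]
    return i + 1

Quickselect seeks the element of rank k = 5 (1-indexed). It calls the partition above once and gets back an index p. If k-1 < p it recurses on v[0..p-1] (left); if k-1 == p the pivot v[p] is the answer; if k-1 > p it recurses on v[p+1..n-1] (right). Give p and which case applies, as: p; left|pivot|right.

2; right

pivot = v[6] = 7; i = -1
j=0: v[0]=8 > 7 → no swap
j=1: v[1]=8 > 7 → no swap
j=2: v[2]=8 > 7 → no swap
j=3: v[3]=8 > 7 → no swap
j=4: v[4]=7 ≤ 7 → i=0, swap v[0],v[4] → [7,8,8,8,8,7,7]
j=5: v[5]=7 ≤ 7 → i=1, swap v[1],v[5] → [7,7,8,8,8,8,7]
final swap v[2],v[6] → [7,7,7,8,8,8,8]; return 2
p = 2; k-1 = 4 > 2 ⇒ right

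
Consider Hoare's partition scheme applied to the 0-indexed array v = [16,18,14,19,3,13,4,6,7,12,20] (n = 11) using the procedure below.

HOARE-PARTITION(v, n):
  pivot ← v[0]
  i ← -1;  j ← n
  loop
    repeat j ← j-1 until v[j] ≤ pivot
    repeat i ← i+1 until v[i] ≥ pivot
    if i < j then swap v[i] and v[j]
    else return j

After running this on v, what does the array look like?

[12,7,14,6,3,13,4,19,18,16,20]

pivot = v[0] = 16; i = -1, j = 11
j→9 (v[9]=12≤16), i→0 (v[0]=16≥16); i<j, swap → [12,18,14,19,3,13,4,6,7,16,20]
j→8 (v[8]=7≤16), i→1 (v[1]=18≥16); i<j, swap → [12,7,14,19,3,13,4,6,18,16,20]
j→7 (v[7]=6≤16), i→3 (v[3]=19≥16); i<j, swap → [12,7,14,6,3,13,4,19,18,16,20]
j→6, i→7; i≥j, return j=6. v = [12,7,14,6,3,13,4,19,18,16,20]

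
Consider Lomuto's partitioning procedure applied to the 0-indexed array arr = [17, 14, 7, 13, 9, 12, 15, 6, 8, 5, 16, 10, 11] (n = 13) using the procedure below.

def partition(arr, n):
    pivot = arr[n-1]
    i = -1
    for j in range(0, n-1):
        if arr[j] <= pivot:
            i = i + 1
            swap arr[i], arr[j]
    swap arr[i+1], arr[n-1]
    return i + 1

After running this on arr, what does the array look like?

pivot = arr[12] = 11; i = -1
j=0: arr[0]=17 > 11 → no swap
j=1: arr[1]=14 > 11 → no swap
j=2: arr[2]=7 ≤ 11 → i=0, swap arr[0],arr[2] → [7, 14, 17, 13, 9, 12, 15, 6, 8, 5, 16, 10, 11]
j=3: arr[3]=13 > 11 → no swap
j=4: arr[4]=9 ≤ 11 → i=1, swap arr[1],arr[4] → [7, 9, 17, 13, 14, 12, 15, 6, 8, 5, 16, 10, 11]
j=5: arr[5]=12 > 11 → no swap
j=6: arr[6]=15 > 11 → no swap
j=7: arr[7]=6 ≤ 11 → i=2, swap arr[2],arr[7] → [7, 9, 6, 13, 14, 12, 15, 17, 8, 5, 16, 10, 11]
j=8: arr[8]=8 ≤ 11 → i=3, swap arr[3],arr[8] → [7, 9, 6, 8, 14, 12, 15, 17, 13, 5, 16, 10, 11]
j=9: arr[9]=5 ≤ 11 → i=4, swap arr[4],arr[9] → [7, 9, 6, 8, 5, 12, 15, 17, 13, 14, 16, 10, 11]
j=10: arr[10]=16 > 11 → no swap
j=11: arr[11]=10 ≤ 11 → i=5, swap arr[5],arr[11] → [7, 9, 6, 8, 5, 10, 15, 17, 13, 14, 16, 12, 11]
final swap arr[6],arr[12] → [7, 9, 6, 8, 5, 10, 11, 17, 13, 14, 16, 12, 15]; return 6

[7, 9, 6, 8, 5, 10, 11, 17, 13, 14, 16, 12, 15]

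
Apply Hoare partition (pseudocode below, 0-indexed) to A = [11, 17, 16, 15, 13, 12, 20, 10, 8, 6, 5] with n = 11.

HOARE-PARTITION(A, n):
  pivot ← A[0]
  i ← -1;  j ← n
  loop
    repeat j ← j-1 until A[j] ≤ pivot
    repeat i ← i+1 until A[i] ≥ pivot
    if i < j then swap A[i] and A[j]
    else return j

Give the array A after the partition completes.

pivot=11
j stops at 10 (5), i stops at 0 (11); swap ⇒ [5, 17, 16, 15, 13, 12, 20, 10, 8, 6, 11]
j stops at 9 (6), i stops at 1 (17); swap ⇒ [5, 6, 16, 15, 13, 12, 20, 10, 8, 17, 11]
j stops at 8 (8), i stops at 2 (16); swap ⇒ [5, 6, 8, 15, 13, 12, 20, 10, 16, 17, 11]
j stops at 7 (10), i stops at 3 (15); swap ⇒ [5, 6, 8, 10, 13, 12, 20, 15, 16, 17, 11]
j stops at 3, i stops at 4; i≥j ⇒ return 3. A=[5, 6, 8, 10, 13, 12, 20, 15, 16, 17, 11]

[5, 6, 8, 10, 13, 12, 20, 15, 16, 17, 11]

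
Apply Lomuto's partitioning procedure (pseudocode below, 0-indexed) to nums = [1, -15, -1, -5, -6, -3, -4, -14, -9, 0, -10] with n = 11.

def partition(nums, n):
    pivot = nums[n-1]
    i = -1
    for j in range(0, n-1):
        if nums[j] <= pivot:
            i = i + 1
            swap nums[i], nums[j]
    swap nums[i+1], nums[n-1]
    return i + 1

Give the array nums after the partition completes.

pivot = nums[10] = -10; i = -1
j=0: nums[0]=1 > -10 → no swap
j=1: nums[1]=-15 ≤ -10 → i=0, swap nums[0],nums[1] → [-15, 1, -1, -5, -6, -3, -4, -14, -9, 0, -10]
j=2: nums[2]=-1 > -10 → no swap
j=3: nums[3]=-5 > -10 → no swap
j=4: nums[4]=-6 > -10 → no swap
j=5: nums[5]=-3 > -10 → no swap
j=6: nums[6]=-4 > -10 → no swap
j=7: nums[7]=-14 ≤ -10 → i=1, swap nums[1],nums[7] → [-15, -14, -1, -5, -6, -3, -4, 1, -9, 0, -10]
j=8: nums[8]=-9 > -10 → no swap
j=9: nums[9]=0 > -10 → no swap
final swap nums[2],nums[10] → [-15, -14, -10, -5, -6, -3, -4, 1, -9, 0, -1]; return 2

[-15, -14, -10, -5, -6, -3, -4, 1, -9, 0, -1]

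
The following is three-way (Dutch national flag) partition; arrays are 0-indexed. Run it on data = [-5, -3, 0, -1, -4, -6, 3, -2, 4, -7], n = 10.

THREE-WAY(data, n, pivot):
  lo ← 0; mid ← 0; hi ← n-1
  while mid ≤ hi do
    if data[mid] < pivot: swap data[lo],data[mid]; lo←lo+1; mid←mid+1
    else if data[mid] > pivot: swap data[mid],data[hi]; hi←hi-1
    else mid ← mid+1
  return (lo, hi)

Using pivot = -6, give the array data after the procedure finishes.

pivot = -6; lo=0, mid=0, hi=9
data[mid]=-5>-6: swap data[0],data[9]; hi=8 → [-7, -3, 0, -1, -4, -6, 3, -2, 4, -5]
data[mid]=-7<-6: swap data[0],data[0]; lo=1,mid=1 → [-7, -3, 0, -1, -4, -6, 3, -2, 4, -5]
data[mid]=-3>-6: swap data[1],data[8]; hi=7 → [-7, 4, 0, -1, -4, -6, 3, -2, -3, -5]
data[mid]=4>-6: swap data[1],data[7]; hi=6 → [-7, -2, 0, -1, -4, -6, 3, 4, -3, -5]
data[mid]=-2>-6: swap data[1],data[6]; hi=5 → [-7, 3, 0, -1, -4, -6, -2, 4, -3, -5]
data[mid]=3>-6: swap data[1],data[5]; hi=4 → [-7, -6, 0, -1, -4, 3, -2, 4, -3, -5]
data[mid]=-6=-6: mid=2
data[mid]=0>-6: swap data[2],data[4]; hi=3 → [-7, -6, -4, -1, 0, 3, -2, 4, -3, -5]
data[mid]=-4>-6: swap data[2],data[3]; hi=2 → [-7, -6, -1, -4, 0, 3, -2, 4, -3, -5]
data[mid]=-1>-6: swap data[2],data[2]; hi=1 → [-7, -6, -1, -4, 0, 3, -2, 4, -3, -5]
end: lo=1, hi=1; data = [-7, -6, -1, -4, 0, 3, -2, 4, -3, -5]

[-7, -6, -1, -4, 0, 3, -2, 4, -3, -5]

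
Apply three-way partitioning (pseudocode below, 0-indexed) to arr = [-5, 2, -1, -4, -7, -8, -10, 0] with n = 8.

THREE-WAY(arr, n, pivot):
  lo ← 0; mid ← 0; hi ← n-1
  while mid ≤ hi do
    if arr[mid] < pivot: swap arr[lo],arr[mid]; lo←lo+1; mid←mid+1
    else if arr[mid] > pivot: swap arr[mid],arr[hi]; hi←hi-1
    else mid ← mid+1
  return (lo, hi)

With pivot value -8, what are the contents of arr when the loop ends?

lo=0 mid=0 hi=7
-5>-8: swap(0,7), hi=6 ⇒ [0, 2, -1, -4, -7, -8, -10, -5]
0>-8: swap(0,6), hi=5 ⇒ [-10, 2, -1, -4, -7, -8, 0, -5]
-10<-8: swap(0,0), lo=1 mid=1 ⇒ [-10, 2, -1, -4, -7, -8, 0, -5]
2>-8: swap(1,5), hi=4 ⇒ [-10, -8, -1, -4, -7, 2, 0, -5]
-8=-8: mid=2
-1>-8: swap(2,4), hi=3 ⇒ [-10, -8, -7, -4, -1, 2, 0, -5]
-7>-8: swap(2,3), hi=2 ⇒ [-10, -8, -4, -7, -1, 2, 0, -5]
-4>-8: swap(2,2), hi=1 ⇒ [-10, -8, -4, -7, -1, 2, 0, -5]
done. lo=1 hi=1; arr=[-10, -8, -4, -7, -1, 2, 0, -5]

[-10, -8, -4, -7, -1, 2, 0, -5]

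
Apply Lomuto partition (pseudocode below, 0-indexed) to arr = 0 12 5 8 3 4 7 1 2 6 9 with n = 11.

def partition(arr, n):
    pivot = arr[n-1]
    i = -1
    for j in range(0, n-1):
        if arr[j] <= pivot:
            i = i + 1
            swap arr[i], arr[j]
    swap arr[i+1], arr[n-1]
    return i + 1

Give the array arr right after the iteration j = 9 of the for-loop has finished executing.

pivot = arr[10] = 9; i = -1
j=0: arr[0]=0 ≤ 9 → i=0, swap arr[0],arr[0] (no change) → 0 12 5 8 3 4 7 1 2 6 9
j=1: arr[1]=12 > 9 → no swap
j=2: arr[2]=5 ≤ 9 → i=1, swap arr[1],arr[2] → 0 5 12 8 3 4 7 1 2 6 9
j=3: arr[3]=8 ≤ 9 → i=2, swap arr[2],arr[3] → 0 5 8 12 3 4 7 1 2 6 9
j=4: arr[4]=3 ≤ 9 → i=3, swap arr[3],arr[4] → 0 5 8 3 12 4 7 1 2 6 9
j=5: arr[5]=4 ≤ 9 → i=4, swap arr[4],arr[5] → 0 5 8 3 4 12 7 1 2 6 9
j=6: arr[6]=7 ≤ 9 → i=5, swap arr[5],arr[6] → 0 5 8 3 4 7 12 1 2 6 9
j=7: arr[7]=1 ≤ 9 → i=6, swap arr[6],arr[7] → 0 5 8 3 4 7 1 12 2 6 9
j=8: arr[8]=2 ≤ 9 → i=7, swap arr[7],arr[8] → 0 5 8 3 4 7 1 2 12 6 9
j=9: arr[9]=6 ≤ 9 → i=8, swap arr[8],arr[9] → 0 5 8 3 4 7 1 2 6 12 9
(after j=9) arr = 0 5 8 3 4 7 1 2 6 12 9

0 5 8 3 4 7 1 2 6 12 9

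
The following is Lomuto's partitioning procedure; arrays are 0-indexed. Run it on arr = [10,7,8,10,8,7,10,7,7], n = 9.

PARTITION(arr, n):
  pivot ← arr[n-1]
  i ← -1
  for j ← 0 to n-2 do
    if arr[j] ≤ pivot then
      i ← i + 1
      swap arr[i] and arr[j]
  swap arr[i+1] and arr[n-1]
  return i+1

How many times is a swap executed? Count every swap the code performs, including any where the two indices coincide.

4

pivot=7, i=-1
j=0: 10>7, skip
j=1: 7≤7, i=0, swap(0,1) ⇒ [7,10,8,10,8,7,10,7,7]
j=2: 8>7, skip
j=3: 10>7, skip
j=4: 8>7, skip
j=5: 7≤7, i=1, swap(1,5) ⇒ [7,7,8,10,8,10,10,7,7]
j=6: 10>7, skip
j=7: 7≤7, i=2, swap(2,7) ⇒ [7,7,7,10,8,10,10,8,7]
swap(3,8) ⇒ [7,7,7,7,8,10,10,8,10]; return 3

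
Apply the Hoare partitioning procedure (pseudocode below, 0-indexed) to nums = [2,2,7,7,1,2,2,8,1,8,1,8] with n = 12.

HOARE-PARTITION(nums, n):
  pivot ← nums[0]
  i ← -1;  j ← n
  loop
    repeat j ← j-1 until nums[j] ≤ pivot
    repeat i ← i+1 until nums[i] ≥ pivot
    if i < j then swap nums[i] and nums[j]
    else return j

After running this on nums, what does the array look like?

[1,1,2,2,1,7,7,8,2,8,2,8]

pivot=2
j stops at 10 (1), i stops at 0 (2); swap ⇒ [1,2,7,7,1,2,2,8,1,8,2,8]
j stops at 8 (1), i stops at 1 (2); swap ⇒ [1,1,7,7,1,2,2,8,2,8,2,8]
j stops at 6 (2), i stops at 2 (7); swap ⇒ [1,1,2,7,1,2,7,8,2,8,2,8]
j stops at 5 (2), i stops at 3 (7); swap ⇒ [1,1,2,2,1,7,7,8,2,8,2,8]
j stops at 4, i stops at 5; i≥j ⇒ return 4. nums=[1,1,2,2,1,7,7,8,2,8,2,8]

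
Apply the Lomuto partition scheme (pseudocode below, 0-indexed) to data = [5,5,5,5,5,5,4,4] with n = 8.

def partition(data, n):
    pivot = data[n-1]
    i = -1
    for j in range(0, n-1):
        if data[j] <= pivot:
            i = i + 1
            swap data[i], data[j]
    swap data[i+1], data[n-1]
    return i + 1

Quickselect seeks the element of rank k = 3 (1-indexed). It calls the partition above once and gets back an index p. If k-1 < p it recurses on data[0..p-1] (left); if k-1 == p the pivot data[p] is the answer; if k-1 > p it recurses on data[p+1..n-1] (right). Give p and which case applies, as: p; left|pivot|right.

1; right

pivot=4, i=-1
j=0: 5>4, skip
j=1: 5>4, skip
j=2: 5>4, skip
j=3: 5>4, skip
j=4: 5>4, skip
j=5: 5>4, skip
j=6: 4≤4, i=0, swap(0,6) ⇒ [4,5,5,5,5,5,5,4]
swap(1,7) ⇒ [4,4,5,5,5,5,5,5]; return 1
p = 1; k-1 = 2 > 1 ⇒ right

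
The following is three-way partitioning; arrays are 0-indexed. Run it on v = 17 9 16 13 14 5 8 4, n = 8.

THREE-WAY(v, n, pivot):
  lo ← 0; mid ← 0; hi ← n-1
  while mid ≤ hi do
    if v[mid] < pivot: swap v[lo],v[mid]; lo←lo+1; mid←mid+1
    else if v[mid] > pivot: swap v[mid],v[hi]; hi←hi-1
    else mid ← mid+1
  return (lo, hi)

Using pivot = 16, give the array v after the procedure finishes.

pivot = 16; lo=0, mid=0, hi=7
v[mid]=17>16: swap v[0],v[7]; hi=6 → 4 9 16 13 14 5 8 17
v[mid]=4<16: swap v[0],v[0]; lo=1,mid=1 → 4 9 16 13 14 5 8 17
v[mid]=9<16: swap v[1],v[1]; lo=2,mid=2 → 4 9 16 13 14 5 8 17
v[mid]=16=16: mid=3
v[mid]=13<16: swap v[2],v[3]; lo=3,mid=4 → 4 9 13 16 14 5 8 17
v[mid]=14<16: swap v[3],v[4]; lo=4,mid=5 → 4 9 13 14 16 5 8 17
v[mid]=5<16: swap v[4],v[5]; lo=5,mid=6 → 4 9 13 14 5 16 8 17
v[mid]=8<16: swap v[5],v[6]; lo=6,mid=7 → 4 9 13 14 5 8 16 17
end: lo=6, hi=6; v = 4 9 13 14 5 8 16 17

4 9 13 14 5 8 16 17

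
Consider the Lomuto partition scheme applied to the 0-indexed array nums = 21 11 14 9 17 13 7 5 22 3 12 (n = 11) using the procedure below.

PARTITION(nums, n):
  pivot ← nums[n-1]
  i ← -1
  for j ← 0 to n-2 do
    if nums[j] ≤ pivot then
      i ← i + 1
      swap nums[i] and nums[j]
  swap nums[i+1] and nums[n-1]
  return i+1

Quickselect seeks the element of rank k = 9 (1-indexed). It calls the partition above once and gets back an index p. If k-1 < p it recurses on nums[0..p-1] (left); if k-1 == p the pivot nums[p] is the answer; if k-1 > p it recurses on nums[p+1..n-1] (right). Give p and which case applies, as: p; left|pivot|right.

pivot = nums[10] = 12; i = -1
j=0: nums[0]=21 > 12 → no swap
j=1: nums[1]=11 ≤ 12 → i=0, swap nums[0],nums[1] → 11 21 14 9 17 13 7 5 22 3 12
j=2: nums[2]=14 > 12 → no swap
j=3: nums[3]=9 ≤ 12 → i=1, swap nums[1],nums[3] → 11 9 14 21 17 13 7 5 22 3 12
j=4: nums[4]=17 > 12 → no swap
j=5: nums[5]=13 > 12 → no swap
j=6: nums[6]=7 ≤ 12 → i=2, swap nums[2],nums[6] → 11 9 7 21 17 13 14 5 22 3 12
j=7: nums[7]=5 ≤ 12 → i=3, swap nums[3],nums[7] → 11 9 7 5 17 13 14 21 22 3 12
j=8: nums[8]=22 > 12 → no swap
j=9: nums[9]=3 ≤ 12 → i=4, swap nums[4],nums[9] → 11 9 7 5 3 13 14 21 22 17 12
final swap nums[5],nums[10] → 11 9 7 5 3 12 14 21 22 17 13; return 5
p = 5; k-1 = 8 > 5 ⇒ right

5; right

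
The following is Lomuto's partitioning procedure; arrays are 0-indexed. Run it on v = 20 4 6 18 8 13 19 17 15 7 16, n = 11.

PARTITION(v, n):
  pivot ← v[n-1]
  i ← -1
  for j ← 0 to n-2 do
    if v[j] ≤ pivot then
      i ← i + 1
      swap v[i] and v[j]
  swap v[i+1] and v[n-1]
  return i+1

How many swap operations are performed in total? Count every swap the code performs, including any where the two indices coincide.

7

pivot=16, i=-1
j=0: 20>16, skip
j=1: 4≤16, i=0, swap(0,1) ⇒ 4 20 6 18 8 13 19 17 15 7 16
j=2: 6≤16, i=1, swap(1,2) ⇒ 4 6 20 18 8 13 19 17 15 7 16
j=3: 18>16, skip
j=4: 8≤16, i=2, swap(2,4) ⇒ 4 6 8 18 20 13 19 17 15 7 16
j=5: 13≤16, i=3, swap(3,5) ⇒ 4 6 8 13 20 18 19 17 15 7 16
j=6: 19>16, skip
j=7: 17>16, skip
j=8: 15≤16, i=4, swap(4,8) ⇒ 4 6 8 13 15 18 19 17 20 7 16
j=9: 7≤16, i=5, swap(5,9) ⇒ 4 6 8 13 15 7 19 17 20 18 16
swap(6,10) ⇒ 4 6 8 13 15 7 16 17 20 18 19; return 6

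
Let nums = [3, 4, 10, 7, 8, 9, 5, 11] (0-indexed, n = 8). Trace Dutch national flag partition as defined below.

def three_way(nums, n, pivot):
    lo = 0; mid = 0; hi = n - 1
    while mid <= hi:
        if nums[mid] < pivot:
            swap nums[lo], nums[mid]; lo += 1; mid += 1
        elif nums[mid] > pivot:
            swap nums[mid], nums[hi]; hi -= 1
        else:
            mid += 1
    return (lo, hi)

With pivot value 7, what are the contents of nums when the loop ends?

[3, 4, 5, 7, 9, 8, 11, 10]

pivot = 7; lo=0, mid=0, hi=7
nums[mid]=3<7: swap nums[0],nums[0]; lo=1,mid=1 → [3, 4, 10, 7, 8, 9, 5, 11]
nums[mid]=4<7: swap nums[1],nums[1]; lo=2,mid=2 → [3, 4, 10, 7, 8, 9, 5, 11]
nums[mid]=10>7: swap nums[2],nums[7]; hi=6 → [3, 4, 11, 7, 8, 9, 5, 10]
nums[mid]=11>7: swap nums[2],nums[6]; hi=5 → [3, 4, 5, 7, 8, 9, 11, 10]
nums[mid]=5<7: swap nums[2],nums[2]; lo=3,mid=3 → [3, 4, 5, 7, 8, 9, 11, 10]
nums[mid]=7=7: mid=4
nums[mid]=8>7: swap nums[4],nums[5]; hi=4 → [3, 4, 5, 7, 9, 8, 11, 10]
nums[mid]=9>7: swap nums[4],nums[4]; hi=3 → [3, 4, 5, 7, 9, 8, 11, 10]
end: lo=3, hi=3; nums = [3, 4, 5, 7, 9, 8, 11, 10]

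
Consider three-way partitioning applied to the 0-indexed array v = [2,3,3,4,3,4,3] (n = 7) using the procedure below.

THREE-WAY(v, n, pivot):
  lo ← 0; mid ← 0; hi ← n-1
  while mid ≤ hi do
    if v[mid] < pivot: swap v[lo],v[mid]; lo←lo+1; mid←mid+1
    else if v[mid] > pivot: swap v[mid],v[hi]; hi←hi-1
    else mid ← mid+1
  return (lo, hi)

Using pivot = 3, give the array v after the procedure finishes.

[2,3,3,3,3,4,4]

pivot = 3; lo=0, mid=0, hi=6
v[mid]=2<3: swap v[0],v[0]; lo=1,mid=1 → [2,3,3,4,3,4,3]
v[mid]=3=3: mid=2
v[mid]=3=3: mid=3
v[mid]=4>3: swap v[3],v[6]; hi=5 → [2,3,3,3,3,4,4]
v[mid]=3=3: mid=4
v[mid]=3=3: mid=5
v[mid]=4>3: swap v[5],v[5]; hi=4 → [2,3,3,3,3,4,4]
end: lo=1, hi=4; v = [2,3,3,3,3,4,4]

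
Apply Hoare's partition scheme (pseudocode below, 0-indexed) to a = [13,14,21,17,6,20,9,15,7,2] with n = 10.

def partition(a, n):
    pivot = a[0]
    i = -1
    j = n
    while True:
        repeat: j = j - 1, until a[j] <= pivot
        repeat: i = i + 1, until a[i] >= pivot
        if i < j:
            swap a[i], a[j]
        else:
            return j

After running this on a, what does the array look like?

pivot=13
j stops at 9 (2), i stops at 0 (13); swap ⇒ [2,14,21,17,6,20,9,15,7,13]
j stops at 8 (7), i stops at 1 (14); swap ⇒ [2,7,21,17,6,20,9,15,14,13]
j stops at 6 (9), i stops at 2 (21); swap ⇒ [2,7,9,17,6,20,21,15,14,13]
j stops at 4 (6), i stops at 3 (17); swap ⇒ [2,7,9,6,17,20,21,15,14,13]
j stops at 3, i stops at 4; i≥j ⇒ return 3. a=[2,7,9,6,17,20,21,15,14,13]

[2,7,9,6,17,20,21,15,14,13]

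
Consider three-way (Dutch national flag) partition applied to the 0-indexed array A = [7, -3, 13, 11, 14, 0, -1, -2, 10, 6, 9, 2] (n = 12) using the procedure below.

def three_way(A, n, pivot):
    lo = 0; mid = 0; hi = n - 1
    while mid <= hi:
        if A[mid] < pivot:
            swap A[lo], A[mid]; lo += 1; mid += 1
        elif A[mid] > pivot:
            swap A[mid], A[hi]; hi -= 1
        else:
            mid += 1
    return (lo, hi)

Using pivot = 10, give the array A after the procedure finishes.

[7, -3, 2, 9, 6, 0, -1, -2, 10, 14, 11, 13]

pivot = 10; lo=0, mid=0, hi=11
A[mid]=7<10: swap A[0],A[0]; lo=1,mid=1 → [7, -3, 13, 11, 14, 0, -1, -2, 10, 6, 9, 2]
A[mid]=-3<10: swap A[1],A[1]; lo=2,mid=2 → [7, -3, 13, 11, 14, 0, -1, -2, 10, 6, 9, 2]
A[mid]=13>10: swap A[2],A[11]; hi=10 → [7, -3, 2, 11, 14, 0, -1, -2, 10, 6, 9, 13]
A[mid]=2<10: swap A[2],A[2]; lo=3,mid=3 → [7, -3, 2, 11, 14, 0, -1, -2, 10, 6, 9, 13]
A[mid]=11>10: swap A[3],A[10]; hi=9 → [7, -3, 2, 9, 14, 0, -1, -2, 10, 6, 11, 13]
A[mid]=9<10: swap A[3],A[3]; lo=4,mid=4 → [7, -3, 2, 9, 14, 0, -1, -2, 10, 6, 11, 13]
A[mid]=14>10: swap A[4],A[9]; hi=8 → [7, -3, 2, 9, 6, 0, -1, -2, 10, 14, 11, 13]
A[mid]=6<10: swap A[4],A[4]; lo=5,mid=5 → [7, -3, 2, 9, 6, 0, -1, -2, 10, 14, 11, 13]
A[mid]=0<10: swap A[5],A[5]; lo=6,mid=6 → [7, -3, 2, 9, 6, 0, -1, -2, 10, 14, 11, 13]
A[mid]=-1<10: swap A[6],A[6]; lo=7,mid=7 → [7, -3, 2, 9, 6, 0, -1, -2, 10, 14, 11, 13]
A[mid]=-2<10: swap A[7],A[7]; lo=8,mid=8 → [7, -3, 2, 9, 6, 0, -1, -2, 10, 14, 11, 13]
A[mid]=10=10: mid=9
end: lo=8, hi=8; A = [7, -3, 2, 9, 6, 0, -1, -2, 10, 14, 11, 13]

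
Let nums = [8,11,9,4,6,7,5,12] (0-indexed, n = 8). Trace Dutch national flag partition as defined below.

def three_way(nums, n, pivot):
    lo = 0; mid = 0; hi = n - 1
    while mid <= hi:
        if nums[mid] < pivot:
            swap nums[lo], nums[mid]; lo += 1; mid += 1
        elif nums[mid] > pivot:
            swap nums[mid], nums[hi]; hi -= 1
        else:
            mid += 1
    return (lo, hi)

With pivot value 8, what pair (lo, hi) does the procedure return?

pivot = 8; lo=0, mid=0, hi=7
nums[mid]=8=8: mid=1
nums[mid]=11>8: swap nums[1],nums[7]; hi=6 → [8,12,9,4,6,7,5,11]
nums[mid]=12>8: swap nums[1],nums[6]; hi=5 → [8,5,9,4,6,7,12,11]
nums[mid]=5<8: swap nums[0],nums[1]; lo=1,mid=2 → [5,8,9,4,6,7,12,11]
nums[mid]=9>8: swap nums[2],nums[5]; hi=4 → [5,8,7,4,6,9,12,11]
nums[mid]=7<8: swap nums[1],nums[2]; lo=2,mid=3 → [5,7,8,4,6,9,12,11]
nums[mid]=4<8: swap nums[2],nums[3]; lo=3,mid=4 → [5,7,4,8,6,9,12,11]
nums[mid]=6<8: swap nums[3],nums[4]; lo=4,mid=5 → [5,7,4,6,8,9,12,11]
end: lo=4, hi=4; nums = [5,7,4,6,8,9,12,11]

(4, 4)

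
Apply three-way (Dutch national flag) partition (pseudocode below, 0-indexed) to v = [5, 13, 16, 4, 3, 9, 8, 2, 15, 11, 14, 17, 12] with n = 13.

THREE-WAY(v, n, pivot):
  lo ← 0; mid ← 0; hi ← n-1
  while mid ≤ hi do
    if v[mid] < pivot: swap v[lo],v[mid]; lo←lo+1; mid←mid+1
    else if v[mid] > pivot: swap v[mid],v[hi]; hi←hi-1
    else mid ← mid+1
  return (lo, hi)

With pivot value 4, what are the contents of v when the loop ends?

lo=0 mid=0 hi=12
5>4: swap(0,12), hi=11 ⇒ [12, 13, 16, 4, 3, 9, 8, 2, 15, 11, 14, 17, 5]
12>4: swap(0,11), hi=10 ⇒ [17, 13, 16, 4, 3, 9, 8, 2, 15, 11, 14, 12, 5]
17>4: swap(0,10), hi=9 ⇒ [14, 13, 16, 4, 3, 9, 8, 2, 15, 11, 17, 12, 5]
14>4: swap(0,9), hi=8 ⇒ [11, 13, 16, 4, 3, 9, 8, 2, 15, 14, 17, 12, 5]
11>4: swap(0,8), hi=7 ⇒ [15, 13, 16, 4, 3, 9, 8, 2, 11, 14, 17, 12, 5]
15>4: swap(0,7), hi=6 ⇒ [2, 13, 16, 4, 3, 9, 8, 15, 11, 14, 17, 12, 5]
2<4: swap(0,0), lo=1 mid=1 ⇒ [2, 13, 16, 4, 3, 9, 8, 15, 11, 14, 17, 12, 5]
13>4: swap(1,6), hi=5 ⇒ [2, 8, 16, 4, 3, 9, 13, 15, 11, 14, 17, 12, 5]
8>4: swap(1,5), hi=4 ⇒ [2, 9, 16, 4, 3, 8, 13, 15, 11, 14, 17, 12, 5]
9>4: swap(1,4), hi=3 ⇒ [2, 3, 16, 4, 9, 8, 13, 15, 11, 14, 17, 12, 5]
3<4: swap(1,1), lo=2 mid=2 ⇒ [2, 3, 16, 4, 9, 8, 13, 15, 11, 14, 17, 12, 5]
16>4: swap(2,3), hi=2 ⇒ [2, 3, 4, 16, 9, 8, 13, 15, 11, 14, 17, 12, 5]
4=4: mid=3
done. lo=2 hi=2; v=[2, 3, 4, 16, 9, 8, 13, 15, 11, 14, 17, 12, 5]

[2, 3, 4, 16, 9, 8, 13, 15, 11, 14, 17, 12, 5]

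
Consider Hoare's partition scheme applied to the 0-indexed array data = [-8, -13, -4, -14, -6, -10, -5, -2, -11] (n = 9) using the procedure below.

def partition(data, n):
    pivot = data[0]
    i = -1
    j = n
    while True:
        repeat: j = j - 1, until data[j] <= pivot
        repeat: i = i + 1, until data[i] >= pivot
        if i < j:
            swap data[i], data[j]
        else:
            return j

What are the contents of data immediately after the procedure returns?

[-11, -13, -10, -14, -6, -4, -5, -2, -8]

pivot = data[0] = -8; i = -1, j = 9
j→8 (data[8]=-11≤-8), i→0 (data[0]=-8≥-8); i<j, swap → [-11, -13, -4, -14, -6, -10, -5, -2, -8]
j→5 (data[5]=-10≤-8), i→2 (data[2]=-4≥-8); i<j, swap → [-11, -13, -10, -14, -6, -4, -5, -2, -8]
j→3, i→4; i≥j, return j=3. data = [-11, -13, -10, -14, -6, -4, -5, -2, -8]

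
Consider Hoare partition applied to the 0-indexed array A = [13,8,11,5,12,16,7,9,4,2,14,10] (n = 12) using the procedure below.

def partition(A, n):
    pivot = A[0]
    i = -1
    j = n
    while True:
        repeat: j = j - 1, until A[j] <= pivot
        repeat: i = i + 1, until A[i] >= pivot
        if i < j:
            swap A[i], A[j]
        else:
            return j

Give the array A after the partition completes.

pivot = A[0] = 13; i = -1, j = 12
j→11 (A[11]=10≤13), i→0 (A[0]=13≥13); i<j, swap → [10,8,11,5,12,16,7,9,4,2,14,13]
j→9 (A[9]=2≤13), i→5 (A[5]=16≥13); i<j, swap → [10,8,11,5,12,2,7,9,4,16,14,13]
j→8, i→9; i≥j, return j=8. A = [10,8,11,5,12,2,7,9,4,16,14,13]

[10,8,11,5,12,2,7,9,4,16,14,13]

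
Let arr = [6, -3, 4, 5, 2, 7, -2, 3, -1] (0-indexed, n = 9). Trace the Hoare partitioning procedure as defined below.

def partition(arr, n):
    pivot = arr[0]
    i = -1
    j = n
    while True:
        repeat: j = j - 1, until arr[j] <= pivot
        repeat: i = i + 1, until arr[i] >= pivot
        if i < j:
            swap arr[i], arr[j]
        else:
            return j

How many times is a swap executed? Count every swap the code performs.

2

pivot = arr[0] = 6; i = -1, j = 9
j→8 (arr[8]=-1≤6), i→0 (arr[0]=6≥6); i<j, swap → [-1, -3, 4, 5, 2, 7, -2, 3, 6]
j→7 (arr[7]=3≤6), i→5 (arr[5]=7≥6); i<j, swap → [-1, -3, 4, 5, 2, 3, -2, 7, 6]
j→6, i→7; i≥j, return j=6. arr = [-1, -3, 4, 5, 2, 3, -2, 7, 6]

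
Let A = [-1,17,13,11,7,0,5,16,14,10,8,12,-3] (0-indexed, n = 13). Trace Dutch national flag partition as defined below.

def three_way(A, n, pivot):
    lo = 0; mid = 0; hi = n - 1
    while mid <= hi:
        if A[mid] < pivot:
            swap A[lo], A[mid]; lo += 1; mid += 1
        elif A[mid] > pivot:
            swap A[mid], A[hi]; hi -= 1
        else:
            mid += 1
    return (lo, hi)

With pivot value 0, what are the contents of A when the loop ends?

pivot = 0; lo=0, mid=0, hi=12
A[mid]=-1<0: swap A[0],A[0]; lo=1,mid=1 → [-1,17,13,11,7,0,5,16,14,10,8,12,-3]
A[mid]=17>0: swap A[1],A[12]; hi=11 → [-1,-3,13,11,7,0,5,16,14,10,8,12,17]
A[mid]=-3<0: swap A[1],A[1]; lo=2,mid=2 → [-1,-3,13,11,7,0,5,16,14,10,8,12,17]
A[mid]=13>0: swap A[2],A[11]; hi=10 → [-1,-3,12,11,7,0,5,16,14,10,8,13,17]
A[mid]=12>0: swap A[2],A[10]; hi=9 → [-1,-3,8,11,7,0,5,16,14,10,12,13,17]
A[mid]=8>0: swap A[2],A[9]; hi=8 → [-1,-3,10,11,7,0,5,16,14,8,12,13,17]
A[mid]=10>0: swap A[2],A[8]; hi=7 → [-1,-3,14,11,7,0,5,16,10,8,12,13,17]
A[mid]=14>0: swap A[2],A[7]; hi=6 → [-1,-3,16,11,7,0,5,14,10,8,12,13,17]
A[mid]=16>0: swap A[2],A[6]; hi=5 → [-1,-3,5,11,7,0,16,14,10,8,12,13,17]
A[mid]=5>0: swap A[2],A[5]; hi=4 → [-1,-3,0,11,7,5,16,14,10,8,12,13,17]
A[mid]=0=0: mid=3
A[mid]=11>0: swap A[3],A[4]; hi=3 → [-1,-3,0,7,11,5,16,14,10,8,12,13,17]
A[mid]=7>0: swap A[3],A[3]; hi=2 → [-1,-3,0,7,11,5,16,14,10,8,12,13,17]
end: lo=2, hi=2; A = [-1,-3,0,7,11,5,16,14,10,8,12,13,17]

[-1,-3,0,7,11,5,16,14,10,8,12,13,17]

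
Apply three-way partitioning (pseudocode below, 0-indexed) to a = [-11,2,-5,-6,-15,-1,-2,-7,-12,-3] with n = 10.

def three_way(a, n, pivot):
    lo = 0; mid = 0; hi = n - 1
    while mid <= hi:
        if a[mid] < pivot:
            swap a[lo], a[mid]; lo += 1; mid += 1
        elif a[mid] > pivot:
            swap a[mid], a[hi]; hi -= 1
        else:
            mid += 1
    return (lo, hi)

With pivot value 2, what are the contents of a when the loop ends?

[-11,-5,-6,-15,-1,-2,-7,-12,-3,2]

pivot = 2; lo=0, mid=0, hi=9
a[mid]=-11<2: swap a[0],a[0]; lo=1,mid=1 → [-11,2,-5,-6,-15,-1,-2,-7,-12,-3]
a[mid]=2=2: mid=2
a[mid]=-5<2: swap a[1],a[2]; lo=2,mid=3 → [-11,-5,2,-6,-15,-1,-2,-7,-12,-3]
a[mid]=-6<2: swap a[2],a[3]; lo=3,mid=4 → [-11,-5,-6,2,-15,-1,-2,-7,-12,-3]
a[mid]=-15<2: swap a[3],a[4]; lo=4,mid=5 → [-11,-5,-6,-15,2,-1,-2,-7,-12,-3]
a[mid]=-1<2: swap a[4],a[5]; lo=5,mid=6 → [-11,-5,-6,-15,-1,2,-2,-7,-12,-3]
a[mid]=-2<2: swap a[5],a[6]; lo=6,mid=7 → [-11,-5,-6,-15,-1,-2,2,-7,-12,-3]
a[mid]=-7<2: swap a[6],a[7]; lo=7,mid=8 → [-11,-5,-6,-15,-1,-2,-7,2,-12,-3]
a[mid]=-12<2: swap a[7],a[8]; lo=8,mid=9 → [-11,-5,-6,-15,-1,-2,-7,-12,2,-3]
a[mid]=-3<2: swap a[8],a[9]; lo=9,mid=10 → [-11,-5,-6,-15,-1,-2,-7,-12,-3,2]
end: lo=9, hi=9; a = [-11,-5,-6,-15,-1,-2,-7,-12,-3,2]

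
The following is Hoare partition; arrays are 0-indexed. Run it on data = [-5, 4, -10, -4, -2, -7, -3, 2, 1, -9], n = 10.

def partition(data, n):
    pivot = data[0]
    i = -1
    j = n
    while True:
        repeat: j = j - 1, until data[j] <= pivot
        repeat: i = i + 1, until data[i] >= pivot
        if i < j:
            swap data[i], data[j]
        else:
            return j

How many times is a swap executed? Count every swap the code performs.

pivot = data[0] = -5; i = -1, j = 10
j→9 (data[9]=-9≤-5), i→0 (data[0]=-5≥-5); i<j, swap → [-9, 4, -10, -4, -2, -7, -3, 2, 1, -5]
j→5 (data[5]=-7≤-5), i→1 (data[1]=4≥-5); i<j, swap → [-9, -7, -10, -4, -2, 4, -3, 2, 1, -5]
j→2, i→3; i≥j, return j=2. data = [-9, -7, -10, -4, -2, 4, -3, 2, 1, -5]

2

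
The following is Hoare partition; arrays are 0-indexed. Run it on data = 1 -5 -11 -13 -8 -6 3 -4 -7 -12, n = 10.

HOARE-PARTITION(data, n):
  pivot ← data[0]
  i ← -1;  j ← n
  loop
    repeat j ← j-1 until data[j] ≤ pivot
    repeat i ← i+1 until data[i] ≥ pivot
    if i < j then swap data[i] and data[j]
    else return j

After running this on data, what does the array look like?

pivot=1
j stops at 9 (-12), i stops at 0 (1); swap ⇒ -12 -5 -11 -13 -8 -6 3 -4 -7 1
j stops at 8 (-7), i stops at 6 (3); swap ⇒ -12 -5 -11 -13 -8 -6 -7 -4 3 1
j stops at 7, i stops at 8; i≥j ⇒ return 7. data=-12 -5 -11 -13 -8 -6 -7 -4 3 1

-12 -5 -11 -13 -8 -6 -7 -4 3 1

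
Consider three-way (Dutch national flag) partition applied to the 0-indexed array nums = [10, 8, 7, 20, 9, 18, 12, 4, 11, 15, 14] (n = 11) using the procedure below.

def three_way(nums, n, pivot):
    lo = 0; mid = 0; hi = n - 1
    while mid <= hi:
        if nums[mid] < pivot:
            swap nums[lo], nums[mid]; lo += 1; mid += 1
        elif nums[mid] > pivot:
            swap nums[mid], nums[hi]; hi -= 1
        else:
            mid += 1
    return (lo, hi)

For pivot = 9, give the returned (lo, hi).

lo=0 mid=0 hi=10
10>9: swap(0,10), hi=9 ⇒ [14, 8, 7, 20, 9, 18, 12, 4, 11, 15, 10]
14>9: swap(0,9), hi=8 ⇒ [15, 8, 7, 20, 9, 18, 12, 4, 11, 14, 10]
15>9: swap(0,8), hi=7 ⇒ [11, 8, 7, 20, 9, 18, 12, 4, 15, 14, 10]
11>9: swap(0,7), hi=6 ⇒ [4, 8, 7, 20, 9, 18, 12, 11, 15, 14, 10]
4<9: swap(0,0), lo=1 mid=1 ⇒ [4, 8, 7, 20, 9, 18, 12, 11, 15, 14, 10]
8<9: swap(1,1), lo=2 mid=2 ⇒ [4, 8, 7, 20, 9, 18, 12, 11, 15, 14, 10]
7<9: swap(2,2), lo=3 mid=3 ⇒ [4, 8, 7, 20, 9, 18, 12, 11, 15, 14, 10]
20>9: swap(3,6), hi=5 ⇒ [4, 8, 7, 12, 9, 18, 20, 11, 15, 14, 10]
12>9: swap(3,5), hi=4 ⇒ [4, 8, 7, 18, 9, 12, 20, 11, 15, 14, 10]
18>9: swap(3,4), hi=3 ⇒ [4, 8, 7, 9, 18, 12, 20, 11, 15, 14, 10]
9=9: mid=4
done. lo=3 hi=3; nums=[4, 8, 7, 9, 18, 12, 20, 11, 15, 14, 10]

(3, 3)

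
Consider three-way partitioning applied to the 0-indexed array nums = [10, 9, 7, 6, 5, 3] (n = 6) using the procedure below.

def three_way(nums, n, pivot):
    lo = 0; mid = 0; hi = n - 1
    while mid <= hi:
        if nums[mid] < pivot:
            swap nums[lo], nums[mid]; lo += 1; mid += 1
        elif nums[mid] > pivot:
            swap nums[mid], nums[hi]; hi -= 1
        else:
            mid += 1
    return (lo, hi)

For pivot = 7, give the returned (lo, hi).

(3, 3)

pivot = 7; lo=0, mid=0, hi=5
nums[mid]=10>7: swap nums[0],nums[5]; hi=4 → [3, 9, 7, 6, 5, 10]
nums[mid]=3<7: swap nums[0],nums[0]; lo=1,mid=1 → [3, 9, 7, 6, 5, 10]
nums[mid]=9>7: swap nums[1],nums[4]; hi=3 → [3, 5, 7, 6, 9, 10]
nums[mid]=5<7: swap nums[1],nums[1]; lo=2,mid=2 → [3, 5, 7, 6, 9, 10]
nums[mid]=7=7: mid=3
nums[mid]=6<7: swap nums[2],nums[3]; lo=3,mid=4 → [3, 5, 6, 7, 9, 10]
end: lo=3, hi=3; nums = [3, 5, 6, 7, 9, 10]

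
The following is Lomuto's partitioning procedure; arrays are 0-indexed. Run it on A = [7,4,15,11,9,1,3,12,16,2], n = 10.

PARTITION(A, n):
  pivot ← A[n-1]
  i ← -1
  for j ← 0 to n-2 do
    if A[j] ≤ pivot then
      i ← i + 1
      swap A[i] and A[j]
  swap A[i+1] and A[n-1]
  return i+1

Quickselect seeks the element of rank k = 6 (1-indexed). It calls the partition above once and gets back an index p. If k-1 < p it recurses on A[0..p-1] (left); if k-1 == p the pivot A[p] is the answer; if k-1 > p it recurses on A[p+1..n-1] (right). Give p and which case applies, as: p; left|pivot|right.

1; right

pivot = A[9] = 2; i = -1
j=0: A[0]=7 > 2 → no swap
j=1: A[1]=4 > 2 → no swap
j=2: A[2]=15 > 2 → no swap
j=3: A[3]=11 > 2 → no swap
j=4: A[4]=9 > 2 → no swap
j=5: A[5]=1 ≤ 2 → i=0, swap A[0],A[5] → [1,4,15,11,9,7,3,12,16,2]
j=6: A[6]=3 > 2 → no swap
j=7: A[7]=12 > 2 → no swap
j=8: A[8]=16 > 2 → no swap
final swap A[1],A[9] → [1,2,15,11,9,7,3,12,16,4]; return 1
p = 1; k-1 = 5 > 1 ⇒ right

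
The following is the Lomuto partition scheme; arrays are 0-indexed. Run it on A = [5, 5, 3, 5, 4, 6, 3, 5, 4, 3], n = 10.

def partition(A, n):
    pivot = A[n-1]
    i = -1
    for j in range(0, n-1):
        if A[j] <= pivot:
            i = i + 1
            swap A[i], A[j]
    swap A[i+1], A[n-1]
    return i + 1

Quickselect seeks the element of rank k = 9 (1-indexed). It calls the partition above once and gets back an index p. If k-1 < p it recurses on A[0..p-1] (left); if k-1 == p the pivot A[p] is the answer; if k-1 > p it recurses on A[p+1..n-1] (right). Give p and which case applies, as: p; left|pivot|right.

2; right

pivot = A[9] = 3; i = -1
j=0: A[0]=5 > 3 → no swap
j=1: A[1]=5 > 3 → no swap
j=2: A[2]=3 ≤ 3 → i=0, swap A[0],A[2] → [3, 5, 5, 5, 4, 6, 3, 5, 4, 3]
j=3: A[3]=5 > 3 → no swap
j=4: A[4]=4 > 3 → no swap
j=5: A[5]=6 > 3 → no swap
j=6: A[6]=3 ≤ 3 → i=1, swap A[1],A[6] → [3, 3, 5, 5, 4, 6, 5, 5, 4, 3]
j=7: A[7]=5 > 3 → no swap
j=8: A[8]=4 > 3 → no swap
final swap A[2],A[9] → [3, 3, 3, 5, 4, 6, 5, 5, 4, 5]; return 2
p = 2; k-1 = 8 > 2 ⇒ right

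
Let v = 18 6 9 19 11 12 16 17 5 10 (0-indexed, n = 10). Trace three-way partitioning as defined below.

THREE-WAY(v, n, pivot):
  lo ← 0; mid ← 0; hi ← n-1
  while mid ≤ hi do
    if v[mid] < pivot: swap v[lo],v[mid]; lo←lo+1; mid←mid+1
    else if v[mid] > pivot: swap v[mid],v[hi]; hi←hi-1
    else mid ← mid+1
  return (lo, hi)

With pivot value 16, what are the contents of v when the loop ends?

10 6 9 5 11 12 16 17 19 18

pivot = 16; lo=0, mid=0, hi=9
v[mid]=18>16: swap v[0],v[9]; hi=8 → 10 6 9 19 11 12 16 17 5 18
v[mid]=10<16: swap v[0],v[0]; lo=1,mid=1 → 10 6 9 19 11 12 16 17 5 18
v[mid]=6<16: swap v[1],v[1]; lo=2,mid=2 → 10 6 9 19 11 12 16 17 5 18
v[mid]=9<16: swap v[2],v[2]; lo=3,mid=3 → 10 6 9 19 11 12 16 17 5 18
v[mid]=19>16: swap v[3],v[8]; hi=7 → 10 6 9 5 11 12 16 17 19 18
v[mid]=5<16: swap v[3],v[3]; lo=4,mid=4 → 10 6 9 5 11 12 16 17 19 18
v[mid]=11<16: swap v[4],v[4]; lo=5,mid=5 → 10 6 9 5 11 12 16 17 19 18
v[mid]=12<16: swap v[5],v[5]; lo=6,mid=6 → 10 6 9 5 11 12 16 17 19 18
v[mid]=16=16: mid=7
v[mid]=17>16: swap v[7],v[7]; hi=6 → 10 6 9 5 11 12 16 17 19 18
end: lo=6, hi=6; v = 10 6 9 5 11 12 16 17 19 18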